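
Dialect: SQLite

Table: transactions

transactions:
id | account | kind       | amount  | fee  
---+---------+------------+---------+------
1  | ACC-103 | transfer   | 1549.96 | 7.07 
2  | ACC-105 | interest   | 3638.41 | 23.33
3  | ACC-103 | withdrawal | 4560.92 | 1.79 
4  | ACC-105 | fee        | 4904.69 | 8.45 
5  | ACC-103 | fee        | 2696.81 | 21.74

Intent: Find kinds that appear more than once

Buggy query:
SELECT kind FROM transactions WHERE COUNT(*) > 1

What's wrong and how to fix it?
Bug: COUNT(*) is an aggregate and cannot be used in WHERE

Fix: GROUP BY kind, then filter groups with HAVING COUNT(*) > 1

Corrected query:
SELECT kind FROM transactions GROUP BY kind HAVING COUNT(*) > 1

Result:
kind
----
fee 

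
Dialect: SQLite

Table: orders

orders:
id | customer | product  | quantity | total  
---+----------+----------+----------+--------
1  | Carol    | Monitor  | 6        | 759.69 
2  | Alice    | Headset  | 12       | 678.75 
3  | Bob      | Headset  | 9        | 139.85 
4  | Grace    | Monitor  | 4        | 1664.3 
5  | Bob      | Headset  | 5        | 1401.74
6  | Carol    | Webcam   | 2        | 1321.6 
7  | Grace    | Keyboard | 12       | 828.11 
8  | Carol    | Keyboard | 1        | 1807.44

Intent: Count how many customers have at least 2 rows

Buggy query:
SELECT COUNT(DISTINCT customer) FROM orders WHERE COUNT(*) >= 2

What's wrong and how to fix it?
Bug: WHERE filters individual rows, not groups, so a group-level COUNT is invalid there

Fix: Group first with HAVING COUNT(*) >= 2, then COUNT the resulting groups

Corrected query:
SELECT COUNT(*) FROM (SELECT customer FROM orders GROUP BY customer HAVING COUNT(*) >= 2)

Result:
COUNT(*)
--------
3       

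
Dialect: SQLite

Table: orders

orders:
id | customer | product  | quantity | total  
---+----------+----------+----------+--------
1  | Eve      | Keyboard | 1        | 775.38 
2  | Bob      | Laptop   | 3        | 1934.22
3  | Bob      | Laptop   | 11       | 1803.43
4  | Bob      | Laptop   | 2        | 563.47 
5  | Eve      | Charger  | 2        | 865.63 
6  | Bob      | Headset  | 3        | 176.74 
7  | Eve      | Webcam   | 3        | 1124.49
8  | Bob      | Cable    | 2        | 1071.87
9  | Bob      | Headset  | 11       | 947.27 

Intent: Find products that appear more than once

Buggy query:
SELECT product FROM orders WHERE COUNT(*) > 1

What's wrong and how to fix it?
Bug: WHERE can't reference COUNT(*); aggregates are computed after WHERE

Fix: GROUP BY product, then filter groups with HAVING COUNT(*) > 1

Corrected query:
SELECT product FROM orders GROUP BY product HAVING COUNT(*) > 1

Result:
product
-------
Headset
Laptop 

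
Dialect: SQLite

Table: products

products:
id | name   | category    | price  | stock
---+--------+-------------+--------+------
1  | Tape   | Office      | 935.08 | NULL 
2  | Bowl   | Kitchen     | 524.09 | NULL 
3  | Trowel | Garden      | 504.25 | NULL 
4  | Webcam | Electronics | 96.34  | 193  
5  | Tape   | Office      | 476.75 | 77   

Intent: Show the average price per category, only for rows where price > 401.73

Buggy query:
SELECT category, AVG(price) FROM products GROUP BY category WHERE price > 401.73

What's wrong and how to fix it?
Bug: WHERE cannot follow GROUP BY

Fix: Move the WHERE clause before GROUP BY

Corrected query:
SELECT category, AVG(price) FROM products WHERE price > 401.73 GROUP BY category

Result:
category | AVG(price)
---------+-----------
Garden   | 504.25    
Kitchen  | 524.09    
Office   | 705.915   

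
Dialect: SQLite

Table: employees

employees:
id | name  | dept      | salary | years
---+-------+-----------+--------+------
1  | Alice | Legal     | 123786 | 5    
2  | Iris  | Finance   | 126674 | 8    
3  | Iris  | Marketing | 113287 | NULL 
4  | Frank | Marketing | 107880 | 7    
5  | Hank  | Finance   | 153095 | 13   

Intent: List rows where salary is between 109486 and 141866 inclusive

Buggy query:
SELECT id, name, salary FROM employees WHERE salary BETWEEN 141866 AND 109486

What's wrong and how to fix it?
Bug: The bounds are reversed; BETWEEN a AND b requires a <= b to match anything

Fix: Write BETWEEN 109486 AND 141866

Corrected query:
SELECT id, name, salary FROM employees WHERE salary BETWEEN 109486 AND 141866

Result:
id | name  | salary
---+-------+-------
1  | Alice | 123786
2  | Iris  | 126674
3  | Iris  | 113287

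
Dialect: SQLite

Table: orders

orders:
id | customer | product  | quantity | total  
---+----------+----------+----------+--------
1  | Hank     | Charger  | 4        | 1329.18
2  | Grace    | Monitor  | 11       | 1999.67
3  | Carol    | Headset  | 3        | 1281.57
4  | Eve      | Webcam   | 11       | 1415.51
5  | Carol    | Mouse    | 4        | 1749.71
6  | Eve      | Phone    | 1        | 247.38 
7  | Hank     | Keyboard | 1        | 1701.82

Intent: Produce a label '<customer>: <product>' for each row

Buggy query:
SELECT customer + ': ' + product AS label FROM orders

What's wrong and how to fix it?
Bug: '+' is numeric addition; on text columns SQLite converts them to 0 instead of concatenating

Fix: Replace + with || to concatenate text

Corrected query:
SELECT customer || ': ' || product AS label FROM orders

Result:
label         
--------------
Hank: Charger 
Grace: Monitor
Carol: Headset
Eve: Webcam   
Carol: Mouse  
Eve: Phone    
Hank: Keyboard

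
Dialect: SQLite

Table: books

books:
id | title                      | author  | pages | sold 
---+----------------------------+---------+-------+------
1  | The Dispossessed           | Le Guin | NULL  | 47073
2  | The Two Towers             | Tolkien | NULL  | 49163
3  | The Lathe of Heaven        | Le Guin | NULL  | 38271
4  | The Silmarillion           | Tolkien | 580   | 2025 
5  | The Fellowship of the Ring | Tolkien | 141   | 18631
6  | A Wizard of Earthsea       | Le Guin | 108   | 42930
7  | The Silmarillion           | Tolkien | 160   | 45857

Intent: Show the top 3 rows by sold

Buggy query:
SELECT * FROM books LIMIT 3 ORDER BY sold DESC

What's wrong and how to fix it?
Bug: LIMIT must come after ORDER BY

Fix: Sort with ORDER BY, then apply LIMIT

Corrected query:
SELECT * FROM books ORDER BY sold DESC LIMIT 3

Result:
id | title            | author  | pages | sold 
---+------------------+---------+-------+------
2  | The Two Towers   | Tolkien | NULL  | 49163
1  | The Dispossessed | Le Guin | NULL  | 47073
7  | The Silmarillion | Tolkien | 160   | 45857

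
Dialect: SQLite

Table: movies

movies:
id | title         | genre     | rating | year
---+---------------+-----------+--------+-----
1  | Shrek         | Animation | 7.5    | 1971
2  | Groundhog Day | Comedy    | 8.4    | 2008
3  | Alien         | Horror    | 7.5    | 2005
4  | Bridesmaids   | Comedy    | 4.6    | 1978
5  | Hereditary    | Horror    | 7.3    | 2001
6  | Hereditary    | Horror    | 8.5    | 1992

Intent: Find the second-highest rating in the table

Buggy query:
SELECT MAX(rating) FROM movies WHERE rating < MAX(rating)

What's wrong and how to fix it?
Bug: The inner MAX is an aggregate inside WHERE, which is not allowed

Fix: Compute the overall MAX in a subquery, then take MAX of rows below it

Corrected query:
SELECT MAX(rating) FROM movies WHERE rating < (SELECT MAX(rating) FROM movies)

Result:
MAX(rating)
-----------
8.4        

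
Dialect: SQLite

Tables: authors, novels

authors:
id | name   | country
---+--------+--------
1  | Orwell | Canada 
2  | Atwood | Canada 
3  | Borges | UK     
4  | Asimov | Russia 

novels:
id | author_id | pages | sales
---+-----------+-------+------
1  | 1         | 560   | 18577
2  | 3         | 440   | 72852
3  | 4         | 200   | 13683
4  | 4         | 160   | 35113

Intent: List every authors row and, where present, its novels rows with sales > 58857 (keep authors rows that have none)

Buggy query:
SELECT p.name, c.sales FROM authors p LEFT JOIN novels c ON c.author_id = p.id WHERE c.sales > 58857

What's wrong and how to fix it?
Bug: Filtering c.sales in WHERE discards the NULL rows produced by LEFT JOIN, turning it into an inner join

Fix: Move the right-table condition into the ON clause so unmatched parents are kept

Corrected query:
SELECT p.name, c.sales FROM authors p LEFT JOIN novels c ON c.author_id = p.id AND c.sales > 58857

Result:
name   | sales
-------+------
Orwell | NULL 
Atwood | NULL 
Borges | 72852
Asimov | NULL 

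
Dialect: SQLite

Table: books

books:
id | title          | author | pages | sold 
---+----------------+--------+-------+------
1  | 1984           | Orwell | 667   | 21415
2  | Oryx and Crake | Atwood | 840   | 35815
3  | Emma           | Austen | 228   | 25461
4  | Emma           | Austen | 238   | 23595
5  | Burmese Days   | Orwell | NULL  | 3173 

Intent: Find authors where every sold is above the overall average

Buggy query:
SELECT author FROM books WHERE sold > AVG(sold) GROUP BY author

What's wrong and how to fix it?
Bug: WHERE evaluates per row before aggregation, so AVG() is unavailable

Fix: Compute the overall average in a scalar subquery and compare each group's MIN against it in HAVING

Corrected query:
SELECT author FROM books GROUP BY author HAVING MIN(sold) > (SELECT AVG(sold) FROM books)

Result:
author
------
Atwood
Austen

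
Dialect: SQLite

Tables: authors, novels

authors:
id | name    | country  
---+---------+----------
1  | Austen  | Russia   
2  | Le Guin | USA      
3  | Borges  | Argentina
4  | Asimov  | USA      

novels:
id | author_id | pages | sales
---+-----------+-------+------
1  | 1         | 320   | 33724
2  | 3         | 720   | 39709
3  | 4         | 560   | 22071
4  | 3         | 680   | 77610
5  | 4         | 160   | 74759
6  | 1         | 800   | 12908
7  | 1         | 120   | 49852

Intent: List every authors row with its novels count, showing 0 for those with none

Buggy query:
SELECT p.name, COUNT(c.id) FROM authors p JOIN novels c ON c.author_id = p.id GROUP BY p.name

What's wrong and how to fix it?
Bug: An inner join excludes parents with zero children

Fix: Switch to LEFT JOIN to retain unmatched parent rows

Corrected query:
SELECT p.name, COUNT(c.id) FROM authors p LEFT JOIN novels c ON c.author_id = p.id GROUP BY p.name

Result:
name    | COUNT(c.id)
--------+------------
Asimov  | 2          
Austen  | 3          
Borges  | 2          
Le Guin | 0          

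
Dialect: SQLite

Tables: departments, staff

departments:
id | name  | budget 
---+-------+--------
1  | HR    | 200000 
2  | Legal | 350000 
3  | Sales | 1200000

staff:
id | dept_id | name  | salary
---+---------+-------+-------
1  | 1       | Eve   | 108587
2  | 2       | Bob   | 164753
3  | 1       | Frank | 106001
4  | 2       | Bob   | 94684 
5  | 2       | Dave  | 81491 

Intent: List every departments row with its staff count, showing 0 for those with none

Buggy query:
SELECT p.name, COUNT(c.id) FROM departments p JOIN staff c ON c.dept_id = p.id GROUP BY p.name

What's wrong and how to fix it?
Bug: INNER JOIN drops departments rows that have no matching staff rows

Fix: Use LEFT JOIN so parents without children still appear (COUNT(c.id) gives 0)

Corrected query:
SELECT p.name, COUNT(c.id) FROM departments p LEFT JOIN staff c ON c.dept_id = p.id GROUP BY p.name

Result:
name  | COUNT(c.id)
------+------------
HR    | 2          
Legal | 3          
Sales | 0          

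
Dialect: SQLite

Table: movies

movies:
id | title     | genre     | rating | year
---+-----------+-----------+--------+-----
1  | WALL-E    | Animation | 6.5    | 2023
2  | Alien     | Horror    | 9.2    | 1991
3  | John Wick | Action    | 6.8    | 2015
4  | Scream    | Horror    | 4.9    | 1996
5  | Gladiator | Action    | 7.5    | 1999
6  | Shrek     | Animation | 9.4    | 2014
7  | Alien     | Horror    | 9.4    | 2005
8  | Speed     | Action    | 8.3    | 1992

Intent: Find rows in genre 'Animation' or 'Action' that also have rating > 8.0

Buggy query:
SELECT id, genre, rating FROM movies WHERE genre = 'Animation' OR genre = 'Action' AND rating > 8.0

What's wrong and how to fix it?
Bug: Without parentheses, AND is evaluated before OR, so the rating filter only applies to the 'Action' branch

Fix: Add parentheses around the OR so the AND applies to both alternatives

Corrected query:
SELECT id, genre, rating FROM movies WHERE (genre = 'Animation' OR genre = 'Action') AND rating > 8.0

Result:
id | genre     | rating
---+-----------+-------
6  | Animation | 9.4   
8  | Action    | 8.3   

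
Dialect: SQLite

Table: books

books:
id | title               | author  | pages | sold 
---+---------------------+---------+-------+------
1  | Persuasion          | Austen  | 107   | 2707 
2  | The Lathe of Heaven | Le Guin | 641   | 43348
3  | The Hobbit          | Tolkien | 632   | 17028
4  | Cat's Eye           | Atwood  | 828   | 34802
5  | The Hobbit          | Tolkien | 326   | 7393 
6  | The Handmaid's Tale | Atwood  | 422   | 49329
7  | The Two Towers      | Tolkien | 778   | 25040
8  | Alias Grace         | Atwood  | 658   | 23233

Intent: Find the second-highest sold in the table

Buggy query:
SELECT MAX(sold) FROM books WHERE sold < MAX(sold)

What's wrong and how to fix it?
Bug: MAX(sold) on the right of the comparison is an aggregate-in-WHERE error

Fix: Put the inner MAX in a scalar subquery

Corrected query:
SELECT MAX(sold) FROM books WHERE sold < (SELECT MAX(sold) FROM books)

Result:
MAX(sold)
---------
43348    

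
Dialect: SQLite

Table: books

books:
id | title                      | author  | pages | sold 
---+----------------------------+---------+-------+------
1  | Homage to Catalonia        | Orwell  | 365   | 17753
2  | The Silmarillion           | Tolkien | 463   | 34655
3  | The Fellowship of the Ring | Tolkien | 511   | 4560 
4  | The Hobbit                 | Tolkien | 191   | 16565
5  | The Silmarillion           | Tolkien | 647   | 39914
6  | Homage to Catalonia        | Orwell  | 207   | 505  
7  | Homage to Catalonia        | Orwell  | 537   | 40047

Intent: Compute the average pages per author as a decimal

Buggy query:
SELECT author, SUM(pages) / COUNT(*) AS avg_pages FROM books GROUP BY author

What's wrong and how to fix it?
Bug: SUM(pages) and COUNT(*) are both integers; the division truncates the fractional part

Fix: Cast one side to REAL so the division keeps the fractional part

Corrected query:
SELECT author, SUM(pages) * 1.0 / COUNT(*) AS avg_pages FROM books GROUP BY author

Result:
author  | avg_pages 
--------+-----------
Orwell  | 369.666667
Tolkien | 453       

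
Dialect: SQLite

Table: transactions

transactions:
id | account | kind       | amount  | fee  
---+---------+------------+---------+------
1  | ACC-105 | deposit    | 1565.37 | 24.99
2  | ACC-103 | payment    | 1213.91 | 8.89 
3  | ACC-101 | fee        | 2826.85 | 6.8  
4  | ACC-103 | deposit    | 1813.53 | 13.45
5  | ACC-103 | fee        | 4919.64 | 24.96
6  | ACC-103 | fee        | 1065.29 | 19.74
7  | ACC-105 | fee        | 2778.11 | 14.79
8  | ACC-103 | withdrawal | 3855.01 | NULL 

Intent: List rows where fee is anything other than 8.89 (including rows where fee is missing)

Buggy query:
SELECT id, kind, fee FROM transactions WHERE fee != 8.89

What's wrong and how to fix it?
Bug: 'fee != 8.89' is unknown when fee is NULL, so NULL rows are silently excluded

Fix: Handle NULL separately with IS NULL alongside the inequality

Corrected query:
SELECT id, kind, fee FROM transactions WHERE fee != 8.89 OR fee IS NULL

Result:
id | kind       | fee  
---+------------+------
1  | deposit    | 24.99
3  | fee        | 6.8  
4  | deposit    | 13.45
5  | fee        | 24.96
6  | fee        | 19.74
7  | fee        | 14.79
8  | withdrawal | NULL 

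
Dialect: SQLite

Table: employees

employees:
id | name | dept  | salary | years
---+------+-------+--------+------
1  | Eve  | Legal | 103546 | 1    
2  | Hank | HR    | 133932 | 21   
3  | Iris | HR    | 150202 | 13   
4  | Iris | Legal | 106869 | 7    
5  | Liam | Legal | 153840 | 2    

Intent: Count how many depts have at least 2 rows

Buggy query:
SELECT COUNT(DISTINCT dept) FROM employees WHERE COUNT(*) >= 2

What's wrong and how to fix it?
Bug: WHERE filters individual rows, not groups, so a group-level COUNT is invalid there

Fix: Group first with HAVING COUNT(*) >= 2, then COUNT the resulting groups

Corrected query:
SELECT COUNT(*) FROM (SELECT dept FROM employees GROUP BY dept HAVING COUNT(*) >= 2)

Result:
COUNT(*)
--------
2       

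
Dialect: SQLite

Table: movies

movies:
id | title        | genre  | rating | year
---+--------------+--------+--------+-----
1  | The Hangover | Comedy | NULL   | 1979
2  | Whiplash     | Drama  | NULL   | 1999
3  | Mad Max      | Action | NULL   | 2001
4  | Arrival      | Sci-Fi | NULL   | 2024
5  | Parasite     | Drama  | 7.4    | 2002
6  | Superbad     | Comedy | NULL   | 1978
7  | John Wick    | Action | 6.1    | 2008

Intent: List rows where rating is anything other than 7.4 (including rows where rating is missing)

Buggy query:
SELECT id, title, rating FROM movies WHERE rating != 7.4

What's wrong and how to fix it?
Bug: Inequality against NULL is unknown, not true; rows with NULL are dropped

Fix: Handle NULL separately with IS NULL alongside the inequality

Corrected query:
SELECT id, title, rating FROM movies WHERE rating != 7.4 OR rating IS NULL

Result:
id | title        | rating
---+--------------+-------
1  | The Hangover | NULL  
2  | Whiplash     | NULL  
3  | Mad Max      | NULL  
4  | Arrival      | NULL  
6  | Superbad     | NULL  
7  | John Wick    | 6.1   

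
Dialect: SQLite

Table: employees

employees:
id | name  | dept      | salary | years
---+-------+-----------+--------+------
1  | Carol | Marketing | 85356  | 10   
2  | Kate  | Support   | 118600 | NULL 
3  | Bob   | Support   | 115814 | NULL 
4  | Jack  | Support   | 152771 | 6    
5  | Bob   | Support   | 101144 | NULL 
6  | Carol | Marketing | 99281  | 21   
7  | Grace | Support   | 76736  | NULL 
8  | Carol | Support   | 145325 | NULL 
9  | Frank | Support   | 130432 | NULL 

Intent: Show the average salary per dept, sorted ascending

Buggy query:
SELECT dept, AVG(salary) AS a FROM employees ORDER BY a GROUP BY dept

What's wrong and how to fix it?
Bug: ORDER BY appears before GROUP BY; SQL clause order requires GROUP BY first

Fix: Reorder: SELECT … FROM … GROUP BY … ORDER BY …

Corrected query:
SELECT dept, AVG(salary) AS a FROM employees GROUP BY dept ORDER BY a

Result:
dept      | a            
----------+--------------
Marketing | 92318.5      
Support   | 120117.428571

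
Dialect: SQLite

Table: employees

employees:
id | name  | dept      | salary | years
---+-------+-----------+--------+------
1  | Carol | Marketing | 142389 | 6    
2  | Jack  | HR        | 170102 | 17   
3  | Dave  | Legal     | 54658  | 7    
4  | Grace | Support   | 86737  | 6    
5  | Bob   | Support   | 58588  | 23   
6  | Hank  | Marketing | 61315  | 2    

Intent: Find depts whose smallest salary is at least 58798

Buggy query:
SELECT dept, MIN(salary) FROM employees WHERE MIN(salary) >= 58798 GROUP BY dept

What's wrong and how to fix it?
Bug: Aggregates like MIN are computed per group after WHERE runs

Fix: Use HAVING for the per-group MIN condition

Corrected query:
SELECT dept, MIN(salary) FROM employees GROUP BY dept HAVING MIN(salary) >= 58798

Result:
dept      | MIN(salary)
----------+------------
HR        | 170102     
Marketing | 61315      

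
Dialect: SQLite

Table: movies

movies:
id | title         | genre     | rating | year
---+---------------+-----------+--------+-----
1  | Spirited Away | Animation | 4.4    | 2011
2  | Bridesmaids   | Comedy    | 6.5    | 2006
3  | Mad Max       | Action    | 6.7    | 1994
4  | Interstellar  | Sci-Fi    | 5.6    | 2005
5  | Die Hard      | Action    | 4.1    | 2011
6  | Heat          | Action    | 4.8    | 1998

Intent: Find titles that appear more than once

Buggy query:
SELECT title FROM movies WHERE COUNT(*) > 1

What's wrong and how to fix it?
Bug: WHERE can't reference COUNT(*); aggregates are computed after WHERE

Fix: GROUP BY title, then filter groups with HAVING COUNT(*) > 1

Corrected query:
SELECT title FROM movies GROUP BY title HAVING COUNT(*) > 1

Result:
(no rows)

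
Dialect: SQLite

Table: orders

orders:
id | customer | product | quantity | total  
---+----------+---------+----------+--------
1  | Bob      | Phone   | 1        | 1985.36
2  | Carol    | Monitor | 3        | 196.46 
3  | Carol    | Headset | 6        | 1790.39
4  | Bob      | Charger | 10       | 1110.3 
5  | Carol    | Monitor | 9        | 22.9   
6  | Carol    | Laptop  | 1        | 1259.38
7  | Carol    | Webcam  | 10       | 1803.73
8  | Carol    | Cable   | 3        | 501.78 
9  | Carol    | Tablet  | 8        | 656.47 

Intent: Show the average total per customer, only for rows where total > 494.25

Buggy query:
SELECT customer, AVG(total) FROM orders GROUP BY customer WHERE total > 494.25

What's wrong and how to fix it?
Bug: WHERE cannot follow GROUP BY

Fix: Move the WHERE clause before GROUP BY

Corrected query:
SELECT customer, AVG(total) FROM orders WHERE total > 494.25 GROUP BY customer

Result:
customer | AVG(total)
---------+-----------
Bob      | 1547.83   
Carol    | 1202.35   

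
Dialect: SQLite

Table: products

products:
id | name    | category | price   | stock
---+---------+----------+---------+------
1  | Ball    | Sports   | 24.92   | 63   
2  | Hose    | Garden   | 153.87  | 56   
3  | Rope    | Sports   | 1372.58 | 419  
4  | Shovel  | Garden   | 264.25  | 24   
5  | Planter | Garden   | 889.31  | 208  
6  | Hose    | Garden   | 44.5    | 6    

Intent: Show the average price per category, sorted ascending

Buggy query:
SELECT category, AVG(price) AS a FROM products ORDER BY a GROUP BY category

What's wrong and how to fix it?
Bug: ORDER BY appears before GROUP BY; SQL clause order requires GROUP BY first

Fix: Move ORDER BY to the end, after GROUP BY

Corrected query:
SELECT category, AVG(price) AS a FROM products GROUP BY category ORDER BY a

Result:
category | a       
---------+---------
Garden   | 337.9825
Sports   | 698.75  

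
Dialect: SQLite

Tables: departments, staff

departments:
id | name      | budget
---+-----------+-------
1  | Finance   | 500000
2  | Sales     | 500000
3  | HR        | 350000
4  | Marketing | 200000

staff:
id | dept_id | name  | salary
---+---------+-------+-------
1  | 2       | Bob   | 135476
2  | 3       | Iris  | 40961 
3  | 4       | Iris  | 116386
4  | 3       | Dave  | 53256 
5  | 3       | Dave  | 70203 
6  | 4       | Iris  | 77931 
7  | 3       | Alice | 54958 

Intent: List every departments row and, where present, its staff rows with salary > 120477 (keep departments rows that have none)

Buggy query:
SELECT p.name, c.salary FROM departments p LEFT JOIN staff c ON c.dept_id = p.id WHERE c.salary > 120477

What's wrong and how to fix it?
Bug: A WHERE condition on the right-hand table after LEFT JOIN drops unmatched parents

Fix: Move the right-table condition into the ON clause so unmatched parents are kept

Corrected query:
SELECT p.name, c.salary FROM departments p LEFT JOIN staff c ON c.dept_id = p.id AND c.salary > 120477

Result:
name      | salary
----------+-------
Finance   | NULL  
Sales     | 135476
HR        | NULL  
Marketing | NULL  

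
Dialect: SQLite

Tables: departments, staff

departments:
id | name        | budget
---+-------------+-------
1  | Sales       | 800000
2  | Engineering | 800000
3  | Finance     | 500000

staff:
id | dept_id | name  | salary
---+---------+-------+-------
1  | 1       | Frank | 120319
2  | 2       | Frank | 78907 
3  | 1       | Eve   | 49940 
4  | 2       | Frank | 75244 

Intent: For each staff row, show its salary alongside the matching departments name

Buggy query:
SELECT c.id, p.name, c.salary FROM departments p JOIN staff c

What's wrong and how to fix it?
Bug: JOIN with no ON clause produces a cartesian product; every staff row pairs with every departments row

Fix: Add ON c.dept_id = p.id to the JOIN

Corrected query:
SELECT c.id, p.name, c.salary FROM departments p JOIN staff c ON c.dept_id = p.id

Result:
id | name        | salary
---+-------------+-------
1  | Sales       | 120319
2  | Engineering | 78907 
3  | Sales       | 49940 
4  | Engineering | 75244 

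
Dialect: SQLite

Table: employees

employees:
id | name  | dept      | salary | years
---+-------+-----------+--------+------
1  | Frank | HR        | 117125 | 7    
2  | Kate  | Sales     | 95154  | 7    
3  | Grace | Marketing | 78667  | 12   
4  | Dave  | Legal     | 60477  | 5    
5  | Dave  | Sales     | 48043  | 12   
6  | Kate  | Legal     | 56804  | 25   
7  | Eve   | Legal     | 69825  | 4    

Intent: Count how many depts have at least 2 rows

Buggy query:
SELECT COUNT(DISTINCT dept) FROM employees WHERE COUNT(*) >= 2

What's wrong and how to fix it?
Bug: COUNT(*) cannot appear in WHERE; the per-group count doesn't exist yet

Fix: Use a subquery that GROUPs and filters with HAVING, then count its rows

Corrected query:
SELECT COUNT(*) FROM (SELECT dept FROM employees GROUP BY dept HAVING COUNT(*) >= 2)

Result:
COUNT(*)
--------
2       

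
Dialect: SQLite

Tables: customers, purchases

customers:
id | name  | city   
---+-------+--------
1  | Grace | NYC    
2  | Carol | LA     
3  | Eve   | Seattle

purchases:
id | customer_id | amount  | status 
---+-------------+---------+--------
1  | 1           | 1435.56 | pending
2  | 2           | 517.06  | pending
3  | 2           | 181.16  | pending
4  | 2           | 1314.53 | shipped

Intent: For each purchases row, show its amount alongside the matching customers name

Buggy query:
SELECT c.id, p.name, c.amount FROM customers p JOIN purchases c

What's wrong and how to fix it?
Bug: Missing join condition: each purchases row is matched to all customers rows instead of just its own

Fix: Add ON c.customer_id = p.id to the JOIN

Corrected query:
SELECT c.id, p.name, c.amount FROM customers p JOIN purchases c ON c.customer_id = p.id

Result:
id | name  | amount 
---+-------+--------
1  | Grace | 1435.56
2  | Carol | 517.06 
3  | Carol | 181.16 
4  | Carol | 1314.53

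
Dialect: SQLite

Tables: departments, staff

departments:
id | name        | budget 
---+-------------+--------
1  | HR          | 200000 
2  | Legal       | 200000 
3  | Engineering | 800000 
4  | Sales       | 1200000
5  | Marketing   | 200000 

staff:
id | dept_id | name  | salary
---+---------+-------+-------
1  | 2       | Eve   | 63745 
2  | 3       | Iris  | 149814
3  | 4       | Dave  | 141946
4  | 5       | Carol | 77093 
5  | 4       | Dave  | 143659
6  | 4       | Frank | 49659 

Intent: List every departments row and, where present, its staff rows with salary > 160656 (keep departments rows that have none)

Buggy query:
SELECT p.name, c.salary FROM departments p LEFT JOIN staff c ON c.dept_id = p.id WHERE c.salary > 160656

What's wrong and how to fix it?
Bug: A WHERE condition on the right-hand table after LEFT JOIN drops unmatched parents

Fix: Move the right-table condition into the ON clause so unmatched parents are kept

Corrected query:
SELECT p.name, c.salary FROM departments p LEFT JOIN staff c ON c.dept_id = p.id AND c.salary > 160656

Result:
name        | salary
------------+-------
HR          | NULL  
Legal       | NULL  
Engineering | NULL  
Sales       | NULL  
Marketing   | NULL  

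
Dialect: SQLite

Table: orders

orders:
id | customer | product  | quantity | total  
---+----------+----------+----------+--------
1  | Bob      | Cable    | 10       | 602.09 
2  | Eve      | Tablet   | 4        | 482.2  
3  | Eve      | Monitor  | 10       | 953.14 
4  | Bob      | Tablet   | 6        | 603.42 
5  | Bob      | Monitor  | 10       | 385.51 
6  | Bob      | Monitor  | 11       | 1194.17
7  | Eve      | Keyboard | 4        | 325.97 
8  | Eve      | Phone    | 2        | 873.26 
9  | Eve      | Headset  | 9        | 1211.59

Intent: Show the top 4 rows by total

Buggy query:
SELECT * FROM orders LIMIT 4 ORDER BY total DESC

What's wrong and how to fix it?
Bug: LIMIT must come after ORDER BY

Fix: Sort with ORDER BY, then apply LIMIT

Corrected query:
SELECT * FROM orders ORDER BY total DESC LIMIT 4

Result:
id | customer | product | quantity | total  
---+----------+---------+----------+--------
9  | Eve      | Headset | 9        | 1211.59
6  | Bob      | Monitor | 11       | 1194.17
3  | Eve      | Monitor | 10       | 953.14 
8  | Eve      | Phone   | 2        | 873.26 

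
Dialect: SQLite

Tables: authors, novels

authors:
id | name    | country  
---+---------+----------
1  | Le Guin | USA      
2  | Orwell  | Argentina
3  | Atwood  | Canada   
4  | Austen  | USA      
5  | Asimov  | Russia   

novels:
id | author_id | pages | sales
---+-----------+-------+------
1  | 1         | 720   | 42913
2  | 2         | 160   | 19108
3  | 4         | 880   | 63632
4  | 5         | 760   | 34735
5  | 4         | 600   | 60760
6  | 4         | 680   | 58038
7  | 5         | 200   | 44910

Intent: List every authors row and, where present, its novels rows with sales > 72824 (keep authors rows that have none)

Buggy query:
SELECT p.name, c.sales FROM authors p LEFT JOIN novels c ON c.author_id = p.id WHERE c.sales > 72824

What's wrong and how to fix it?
Bug: Filtering c.sales in WHERE discards the NULL rows produced by LEFT JOIN, turning it into an inner join

Fix: Put 'c.sales > 72824' in the JOIN's ON clause instead of WHERE

Corrected query:
SELECT p.name, c.sales FROM authors p LEFT JOIN novels c ON c.author_id = p.id AND c.sales > 72824

Result:
name    | sales
--------+------
Le Guin | NULL 
Orwell  | NULL 
Atwood  | NULL 
Austen  | NULL 
Asimov  | NULL 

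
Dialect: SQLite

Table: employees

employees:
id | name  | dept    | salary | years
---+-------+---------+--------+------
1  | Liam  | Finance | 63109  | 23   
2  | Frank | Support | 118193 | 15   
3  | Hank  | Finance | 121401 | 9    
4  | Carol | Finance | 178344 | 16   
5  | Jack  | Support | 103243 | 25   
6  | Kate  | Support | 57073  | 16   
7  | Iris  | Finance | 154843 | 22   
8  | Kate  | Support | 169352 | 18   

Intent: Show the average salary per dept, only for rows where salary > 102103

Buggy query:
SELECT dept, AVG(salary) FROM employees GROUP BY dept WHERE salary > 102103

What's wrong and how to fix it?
Bug: Row-level WHERE must come before GROUP BY in the clause order

Fix: Move the WHERE clause before GROUP BY

Corrected query:
SELECT dept, AVG(salary) FROM employees WHERE salary > 102103 GROUP BY dept

Result:
dept    | AVG(salary)  
--------+--------------
Finance | 151529.333333
Support | 130262.666667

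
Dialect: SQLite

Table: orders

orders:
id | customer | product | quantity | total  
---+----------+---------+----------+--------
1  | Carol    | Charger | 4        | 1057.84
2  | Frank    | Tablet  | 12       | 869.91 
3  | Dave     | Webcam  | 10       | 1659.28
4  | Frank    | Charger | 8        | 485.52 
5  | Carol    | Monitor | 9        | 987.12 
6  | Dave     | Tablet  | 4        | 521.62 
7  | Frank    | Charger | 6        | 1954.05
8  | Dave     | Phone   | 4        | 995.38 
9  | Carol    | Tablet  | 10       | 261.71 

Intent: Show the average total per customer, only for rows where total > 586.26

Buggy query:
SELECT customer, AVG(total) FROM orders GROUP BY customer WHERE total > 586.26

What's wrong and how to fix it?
Bug: WHERE cannot follow GROUP BY

Fix: Move the WHERE clause before GROUP BY

Corrected query:
SELECT customer, AVG(total) FROM orders WHERE total > 586.26 GROUP BY customer

Result:
customer | AVG(total)
---------+-----------
Carol    | 1022.48   
Dave     | 1327.33   
Frank    | 1411.98   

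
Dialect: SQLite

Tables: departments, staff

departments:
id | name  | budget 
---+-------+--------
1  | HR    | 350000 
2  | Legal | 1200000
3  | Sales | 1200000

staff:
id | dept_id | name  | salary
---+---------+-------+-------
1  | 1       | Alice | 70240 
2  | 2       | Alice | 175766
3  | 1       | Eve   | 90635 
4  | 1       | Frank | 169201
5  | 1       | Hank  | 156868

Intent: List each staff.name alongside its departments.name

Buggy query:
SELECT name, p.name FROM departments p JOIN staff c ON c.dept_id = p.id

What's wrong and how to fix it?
Bug: 'name' exists in both joined tables, so the database can't tell which one is meant

Fix: Qualify the column with its table alias (c.name)

Corrected query:
SELECT c.name, p.name FROM departments p JOIN staff c ON c.dept_id = p.id

Result:
name  | name 
------+------
Alice | HR   
Alice | Legal
Eve   | HR   
Frank | HR   
Hank  | HR   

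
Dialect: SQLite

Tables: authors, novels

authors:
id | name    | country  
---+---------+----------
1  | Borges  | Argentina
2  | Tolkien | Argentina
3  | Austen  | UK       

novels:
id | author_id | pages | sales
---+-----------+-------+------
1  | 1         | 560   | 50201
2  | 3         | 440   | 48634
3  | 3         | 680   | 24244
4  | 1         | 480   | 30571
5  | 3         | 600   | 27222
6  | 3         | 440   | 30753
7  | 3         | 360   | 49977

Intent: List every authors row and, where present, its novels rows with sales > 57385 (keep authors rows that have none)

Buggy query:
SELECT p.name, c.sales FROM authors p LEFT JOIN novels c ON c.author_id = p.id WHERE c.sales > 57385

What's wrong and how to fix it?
Bug: Filtering c.sales in WHERE discards the NULL rows produced by LEFT JOIN, turning it into an inner join

Fix: Put 'c.sales > 57385' in the JOIN's ON clause instead of WHERE

Corrected query:
SELECT p.name, c.sales FROM authors p LEFT JOIN novels c ON c.author_id = p.id AND c.sales > 57385

Result:
name    | sales
--------+------
Borges  | NULL 
Tolkien | NULL 
Austen  | NULL 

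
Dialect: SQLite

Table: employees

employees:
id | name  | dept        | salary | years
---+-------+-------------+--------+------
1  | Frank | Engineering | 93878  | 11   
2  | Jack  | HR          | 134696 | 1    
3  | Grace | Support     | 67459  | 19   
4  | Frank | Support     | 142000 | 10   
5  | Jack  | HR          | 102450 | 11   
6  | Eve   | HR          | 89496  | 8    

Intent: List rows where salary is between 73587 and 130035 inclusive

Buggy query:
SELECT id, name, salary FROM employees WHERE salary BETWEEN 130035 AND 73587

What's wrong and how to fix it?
Bug: BETWEEN expects the lower bound first; with 130035 AND 73587 the range is empty

Fix: Write BETWEEN 73587 AND 130035

Corrected query:
SELECT id, name, salary FROM employees WHERE salary BETWEEN 73587 AND 130035

Result:
id | name  | salary
---+-------+-------
1  | Frank | 93878 
5  | Jack  | 102450
6  | Eve   | 89496 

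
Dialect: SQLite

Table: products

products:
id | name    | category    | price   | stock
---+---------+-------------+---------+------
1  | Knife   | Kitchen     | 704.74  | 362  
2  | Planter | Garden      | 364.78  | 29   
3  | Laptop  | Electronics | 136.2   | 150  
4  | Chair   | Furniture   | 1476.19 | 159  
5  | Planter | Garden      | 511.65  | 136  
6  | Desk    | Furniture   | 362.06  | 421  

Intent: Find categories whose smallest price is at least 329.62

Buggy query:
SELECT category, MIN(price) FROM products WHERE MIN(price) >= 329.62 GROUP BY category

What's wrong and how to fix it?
Bug: Aggregates like MIN are computed per group after WHERE runs

Fix: Replace WHERE with HAVING after the GROUP BY

Corrected query:
SELECT category, MIN(price) FROM products GROUP BY category HAVING MIN(price) >= 329.62

Result:
category  | MIN(price)
----------+-----------
Furniture | 362.06    
Garden    | 364.78    
Kitchen   | 704.74    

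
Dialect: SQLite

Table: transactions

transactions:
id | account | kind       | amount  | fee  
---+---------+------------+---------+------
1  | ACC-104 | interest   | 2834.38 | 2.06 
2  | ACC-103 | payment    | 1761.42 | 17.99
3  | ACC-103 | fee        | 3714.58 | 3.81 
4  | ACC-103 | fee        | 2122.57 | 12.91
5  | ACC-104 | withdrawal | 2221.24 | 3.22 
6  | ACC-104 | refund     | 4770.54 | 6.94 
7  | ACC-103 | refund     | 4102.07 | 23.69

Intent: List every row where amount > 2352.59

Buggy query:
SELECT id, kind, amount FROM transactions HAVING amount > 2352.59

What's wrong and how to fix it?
Bug: HAVING filters the output of aggregation, but this query has no GROUP BY and no aggregate functions, so SQLite rejects it (HAVING clause on a non-aggregate query); the condition here is per row

Fix: Use WHERE for row-level filtering

Corrected query:
SELECT id, kind, amount FROM transactions WHERE amount > 2352.59

Result:
id | kind     | amount 
---+----------+--------
1  | interest | 2834.38
3  | fee      | 3714.58
6  | refund   | 4770.54
7  | refund   | 4102.07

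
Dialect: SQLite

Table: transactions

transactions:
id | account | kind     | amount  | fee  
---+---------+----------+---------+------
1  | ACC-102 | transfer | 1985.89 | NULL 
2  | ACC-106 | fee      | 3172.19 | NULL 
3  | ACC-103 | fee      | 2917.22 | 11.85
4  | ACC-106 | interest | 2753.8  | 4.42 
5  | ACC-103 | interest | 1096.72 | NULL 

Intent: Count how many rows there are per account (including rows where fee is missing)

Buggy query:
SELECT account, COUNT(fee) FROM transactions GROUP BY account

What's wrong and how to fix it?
Bug: COUNT(fee) skips NULLs, so groups with missing fee are undercounted

Fix: Replace COUNT(fee) with COUNT(*)

Corrected query:
SELECT account, COUNT(*) FROM transactions GROUP BY account

Result:
account | COUNT(*)
--------+---------
ACC-102 | 1       
ACC-103 | 2       
ACC-106 | 2       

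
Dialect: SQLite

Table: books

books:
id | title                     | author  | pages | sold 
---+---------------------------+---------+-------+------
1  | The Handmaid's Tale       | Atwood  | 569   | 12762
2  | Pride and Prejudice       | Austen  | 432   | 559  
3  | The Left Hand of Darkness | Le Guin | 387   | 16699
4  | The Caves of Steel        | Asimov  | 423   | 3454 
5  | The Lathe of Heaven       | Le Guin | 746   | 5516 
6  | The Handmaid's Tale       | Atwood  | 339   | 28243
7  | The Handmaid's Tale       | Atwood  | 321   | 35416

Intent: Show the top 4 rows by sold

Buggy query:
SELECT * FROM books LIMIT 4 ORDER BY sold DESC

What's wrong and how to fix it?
Bug: ORDER BY cannot follow LIMIT; LIMIT is the final clause

Fix: Sort with ORDER BY, then apply LIMIT

Corrected query:
SELECT * FROM books ORDER BY sold DESC LIMIT 4

Result:
id | title                     | author  | pages | sold 
---+---------------------------+---------+-------+------
7  | The Handmaid's Tale       | Atwood  | 321   | 35416
6  | The Handmaid's Tale       | Atwood  | 339   | 28243
3  | The Left Hand of Darkness | Le Guin | 387   | 16699
1  | The Handmaid's Tale       | Atwood  | 569   | 12762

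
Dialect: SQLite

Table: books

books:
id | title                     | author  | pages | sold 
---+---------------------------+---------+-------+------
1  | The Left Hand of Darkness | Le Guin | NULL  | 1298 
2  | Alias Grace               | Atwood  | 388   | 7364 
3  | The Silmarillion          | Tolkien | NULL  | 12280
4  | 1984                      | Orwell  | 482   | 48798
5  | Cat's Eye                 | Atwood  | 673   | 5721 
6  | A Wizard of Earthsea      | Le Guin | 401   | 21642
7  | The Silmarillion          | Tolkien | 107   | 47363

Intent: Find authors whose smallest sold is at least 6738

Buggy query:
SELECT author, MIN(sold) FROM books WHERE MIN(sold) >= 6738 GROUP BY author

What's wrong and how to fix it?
Bug: Aggregates like MIN are computed per group after WHERE runs

Fix: Replace WHERE with HAVING after the GROUP BY

Corrected query:
SELECT author, MIN(sold) FROM books GROUP BY author HAVING MIN(sold) >= 6738

Result:
author  | MIN(sold)
--------+----------
Orwell  | 48798    
Tolkien | 12280    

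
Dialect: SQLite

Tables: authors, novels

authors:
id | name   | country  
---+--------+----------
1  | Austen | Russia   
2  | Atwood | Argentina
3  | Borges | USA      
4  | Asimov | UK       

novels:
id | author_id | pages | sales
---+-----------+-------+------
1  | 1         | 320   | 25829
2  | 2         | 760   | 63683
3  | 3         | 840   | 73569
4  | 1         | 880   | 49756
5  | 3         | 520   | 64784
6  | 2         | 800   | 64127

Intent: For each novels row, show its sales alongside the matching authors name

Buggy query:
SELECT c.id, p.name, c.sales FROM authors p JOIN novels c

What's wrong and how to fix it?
Bug: JOIN with no ON clause produces a cartesian product; every novels row pairs with every authors row

Fix: Add ON c.author_id = p.id to the JOIN

Corrected query:
SELECT c.id, p.name, c.sales FROM authors p JOIN novels c ON c.author_id = p.id

Result:
id | name   | sales
---+--------+------
1  | Austen | 25829
2  | Atwood | 63683
3  | Borges | 73569
4  | Austen | 49756
5  | Borges | 64784
6  | Atwood | 64127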